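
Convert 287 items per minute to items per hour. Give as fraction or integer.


Converting from per minute to per hour
Rate = 287 items per minute
Multiply by 60: 287 * 60
= 17220 items per hour

17220


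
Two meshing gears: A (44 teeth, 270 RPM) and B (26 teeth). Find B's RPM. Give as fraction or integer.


Gear ratio: teeth_A * RPM_A = teeth_B * RPM_B
44 * 270 = 26 * RPM_B
11880 = 26 * RPM_B
RPM_B = 11880 / 26
RPM_B = 5940/13

5940/13


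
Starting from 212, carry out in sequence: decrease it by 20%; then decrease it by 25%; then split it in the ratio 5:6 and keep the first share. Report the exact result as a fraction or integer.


Start with 212.
Step 1: Decrease by 20%: 212 * 80/100 = 848/5
Step 2: Decrease by 25%: 848/5 * 75/100 = 636/5
Step 3: Split 5:6, first share = 636/5 * 5/11 = 636/11
Final result = 636/11

636/11


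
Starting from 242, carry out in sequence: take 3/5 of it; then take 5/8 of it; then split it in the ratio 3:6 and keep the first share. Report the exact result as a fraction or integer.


Start with 242.
Step 1: Take 3/5: 242 * 3/5 = 726/5
Step 2: Take 5/8: 726/5 * 5/8 = 363/4
Step 3: Split 3:6, first share = 363/4 * 3/9 = 121/4
Final result = 121/4

121/4


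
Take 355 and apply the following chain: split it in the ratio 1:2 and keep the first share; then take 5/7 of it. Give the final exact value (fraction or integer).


Start with 355.
Step 1: Split 1:2, first share = 355 * 1/3 = 355/3
Step 2: Take 5/7: 355/3 * 5/7 = 1775/21
Final result = 1775/21

1775/21


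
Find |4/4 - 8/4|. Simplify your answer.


Simplify: 4/4 = 1 and 8/4 = 2
Find common denominator: LCD = 1
Convert: 1/1 and 2/1
Difference = |1 - 2|/1 = 1/1
Simplified = 1

1


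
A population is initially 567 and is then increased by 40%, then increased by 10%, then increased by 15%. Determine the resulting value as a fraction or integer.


Start: 567
Step 1: increase by 40% => multiply by 140/100
  567 * 140/100 = 3969/5
Step 2: increase by 10% => multiply by 110/100
  3969/5 * 110/100 = 43659/50
Step 3: increase by 15% => multiply by 115/100
  43659/50 * 115/100 = 1004157/1000
Final value = 1004157/1000

1004157/1000


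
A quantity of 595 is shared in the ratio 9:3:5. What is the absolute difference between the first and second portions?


Total parts = 9 + 3 + 5 = 17
Value per part = 595 / 17 = 35
Shares: 9*35=315, 3*35=105, 5*35=175
First share = 315, second share = 105
Difference = |315 - 105| = 210

210


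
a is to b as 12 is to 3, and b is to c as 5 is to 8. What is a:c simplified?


Given a:b = 12:3 and b:c = 5:8
Make b consistent. Multiply first ratio by 5: a:b = 60:15
Multiply second ratio by 3: b:c = 15:24
Now b = 15 in both, so a:b:c = 60:15:24
Therefore a:c = 60:24
Simplify by GCD: a:c = 5:2

5:2


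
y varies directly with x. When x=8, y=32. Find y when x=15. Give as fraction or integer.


Direct proportion: y = kx
Find k: k = 32/8 = 4
Compute y at x=15: y = 4 * 15
y = 60

60


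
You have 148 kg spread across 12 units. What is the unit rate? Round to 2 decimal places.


Total kg = 148
Number of units = 12
Unit rate = 148 / 12
= 12.33 kg per unit

12.33


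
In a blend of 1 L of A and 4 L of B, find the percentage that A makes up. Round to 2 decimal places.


Volume of A = 1 L
Volume of B = 4 L
Total volume = 1 + 4 = 5 L
Percentage of A = (1/5) * 100
= 20.00%

20.00


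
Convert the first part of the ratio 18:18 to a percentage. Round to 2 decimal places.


Total parts = 18 + 18 = 36
First part fraction = 18/36
Percentage = (18/36) * 100
= 0.5 * 100
= 50.00%

50.00


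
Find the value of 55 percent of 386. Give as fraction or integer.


Compute 55% of 386
Convert percentage: 55% = 55/100
Multiply: 386 * 55/100
= 21230/100
= 2123/10

2123/10


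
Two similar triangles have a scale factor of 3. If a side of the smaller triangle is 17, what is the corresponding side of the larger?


Similar triangles have proportional sides
Scale factor = 3
Smaller side = 17
Corresponding larger side = 17 * 3
= 51

51


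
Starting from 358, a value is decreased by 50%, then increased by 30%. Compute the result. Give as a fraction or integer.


Start: 358
Step 1: decrease by 50% => multiply by 50/100
  358 * 50/100 = 179
Step 2: increase by 30% => multiply by 130/100
  179 * 130/100 = 2327/10
Final value = 2327/10

2327/10


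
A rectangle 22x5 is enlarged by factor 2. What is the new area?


Original dimensions: 22 x 5
Enlargement factor = 2
New width = 22 * 2 = 44
New height = 5 * 2 = 10
New area = 44 * 10 = 440

440


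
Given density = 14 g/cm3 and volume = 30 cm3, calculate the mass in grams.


Using mass = density * volume
Density = 14 g/cm3
Volume = 30 cm3
Mass = 14 * 30
= 420 g

420


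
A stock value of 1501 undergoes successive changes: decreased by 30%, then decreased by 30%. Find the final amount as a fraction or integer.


Start: 1501
Step 1: decrease by 30% => multiply by 70/100
  1501 * 70/100 = 10507/10
Step 2: decrease by 30% => multiply by 70/100
  10507/10 * 70/100 = 73549/100
Final value = 73549/100

73549/100


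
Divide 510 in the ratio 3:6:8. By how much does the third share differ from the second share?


Total parts = 3 + 6 + 8 = 17
Value per part = 510 / 17 = 30
Shares: 3*30=90, 6*30=180, 8*30=240
Third share = 240, second share = 180
Difference = |240 - 180| = 60

60


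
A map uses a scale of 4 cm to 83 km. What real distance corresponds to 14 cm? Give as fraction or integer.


Map scale: 4 cm = 83 km
Measured distance on map = 14 cm
Set up proportion: 14 * 83 / 4
= 1162 / 4
= 581/2 km

581/2


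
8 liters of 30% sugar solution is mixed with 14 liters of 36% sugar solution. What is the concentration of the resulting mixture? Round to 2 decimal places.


Solute in mixture 1 = 30% of 8 L = 8*30/100 = 12/5 L
Solute in mixture 2 = 36% of 14 L = 14*36/100 = 126/25 L
Total solute = 12/5 + 126/25 = 186/25 L
Total volume = 8 + 14 = 22 L
Final concentration = 186/25/22 * 100 = 33.82%

33.82


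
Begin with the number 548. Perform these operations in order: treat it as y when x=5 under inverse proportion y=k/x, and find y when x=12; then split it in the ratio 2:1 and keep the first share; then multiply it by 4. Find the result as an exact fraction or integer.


Start with 548.
Step 1: Inverse prop: k = (548)*5; new y = k/12 = 548*5/12 = 685/3
Step 2: Split 2:1, first share = 685/3 * 2/3 = 1370/9
Step 3: Multiply by 4: 1370/9 * 4 = 5480/9
Final result = 5480/9

5480/9


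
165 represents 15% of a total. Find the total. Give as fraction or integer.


Given: 165 is 15% of the whole
Set up: 165 = 15/100 * whole
whole = 165 * 100 / 15
whole = 16500 / 15
whole = 1100

1100


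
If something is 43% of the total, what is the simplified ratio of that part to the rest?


Part = 43%, Remainder = 57%
Ratio = 43:57
GCD(43, 57) = 1
Simplify: 43:57 = 43:57

43:57


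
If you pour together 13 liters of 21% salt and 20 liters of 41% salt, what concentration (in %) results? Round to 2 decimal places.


Solute in mixture 1 = 21% of 13 L = 13*21/100 = 273/100 L
Solute in mixture 2 = 41% of 20 L = 20*41/100 = 41/5 L
Total solute = 273/100 + 41/5 = 1093/100 L
Total volume = 13 + 20 = 33 L
Final concentration = 1093/100/33 * 100 = 33.12%

33.12


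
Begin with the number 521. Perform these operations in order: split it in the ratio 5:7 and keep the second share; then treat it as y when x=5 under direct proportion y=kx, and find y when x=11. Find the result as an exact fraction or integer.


Start with 521.
Step 1: Split 5:7, second share = 521 * 7/12 = 3647/12
Step 2: Direct prop: k = (3647/12)/5; new y = k*11 = 3647/12*11/5 = 40117/60
Final result = 40117/60

40117/60


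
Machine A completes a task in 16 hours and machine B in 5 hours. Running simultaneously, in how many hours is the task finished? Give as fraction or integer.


Rate of A = 1/16 job per hour
Rate of B = 1/5 job per hour
Combined rate = 1/16 + 1/5
Find common denominator: (5 + 16)/(16*5) = 21/80
Combined rate = 21/80 job per hour
Time together = 1 / (21/80) = 80/21 hours

80/21


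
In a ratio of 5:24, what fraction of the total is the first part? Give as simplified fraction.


Total parts = 5 + 24 = 29
First part fraction = 5/29
Simplify: 5/29 = 5/29

5/29


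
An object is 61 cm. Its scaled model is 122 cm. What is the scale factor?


Original length = 61 cm
Scaled length = 122 cm
Scale factor = 122 / 61
= 2

2


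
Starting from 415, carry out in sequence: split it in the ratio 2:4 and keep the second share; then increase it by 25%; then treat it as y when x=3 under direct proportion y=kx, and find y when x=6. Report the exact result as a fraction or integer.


Start with 415.
Step 1: Split 2:4, second share = 415 * 4/6 = 830/3
Step 2: Increase by 25%: 830/3 * 125/100 = 2075/6
Step 3: Direct prop: k = (2075/6)/3; new y = k*6 = 2075/6*6/3 = 2075/3
Final result = 2075/3

2075/3


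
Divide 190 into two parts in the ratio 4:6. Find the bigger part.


Total parts = 4 + 6 = 10
Value per part = 190 / 10 = 19
First share = 4 * 19 = 76
Second share = 6 * 19 = 114
Larger share = 114

114


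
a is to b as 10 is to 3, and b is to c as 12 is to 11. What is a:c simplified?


Given a:b = 10:3 and b:c = 12:11
Make b consistent. Multiply first ratio by 12: a:b = 120:36
Multiply second ratio by 3: b:c = 36:33
Now b = 36 in both, so a:b:c = 120:36:33
Therefore a:c = 120:33
Simplify by GCD: a:c = 40:11

40:11


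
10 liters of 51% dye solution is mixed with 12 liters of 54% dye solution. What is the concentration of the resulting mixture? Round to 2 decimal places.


Solute in mixture 1 = 51% of 10 L = 10*51/100 = 51/10 L
Solute in mixture 2 = 54% of 12 L = 12*54/100 = 162/25 L
Total solute = 51/10 + 162/25 = 579/50 L
Total volume = 10 + 12 = 22 L
Final concentration = 579/50/22 * 100 = 52.64%

52.64


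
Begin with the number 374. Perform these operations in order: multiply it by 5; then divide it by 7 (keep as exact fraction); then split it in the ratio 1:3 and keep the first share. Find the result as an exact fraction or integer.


Start with 374.
Step 1: Multiply by 5: 374 * 5 = 1870
Step 2: Divide by 7: 1870 / 7 = 1870/7
Step 3: Split 1:3, first share = 1870/7 * 1/4 = 935/14
Final result = 935/14

935/14


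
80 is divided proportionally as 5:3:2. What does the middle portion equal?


Ratio = 5:3:2
Total parts = 5 + 3 + 2 = 10
Value per part = 80 / 10 = 8
First share = 5 * 8 = 40
Middle share = 3 * 8 = 24
Third share = 2 * 8 = 16

24


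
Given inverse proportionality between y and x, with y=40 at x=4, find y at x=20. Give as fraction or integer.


Inverse proportion: y = k/x
Find k: k = 4 * 40 = 160
Compute y at x=20: y = 160/20
y = 8

8


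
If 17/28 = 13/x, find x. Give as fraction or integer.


Setting up: 17/28 = 13/x
Cross multiply: 17 * x = 28 * 13
17x = 364
x = 364/17
x = 364/17

364/17


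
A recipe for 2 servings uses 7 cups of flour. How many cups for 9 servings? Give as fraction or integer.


Original: 7 cups for 2 servings
Target servings = 9
Scaling factor = 9/2
New amount = 7 * 9/2
= 63/2
= 63/2 cups

63/2


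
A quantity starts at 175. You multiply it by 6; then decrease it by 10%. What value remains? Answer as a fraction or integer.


Start with 175.
Step 1: Multiply by 6: 175 * 6 = 1050
Step 2: Decrease by 10%: 1050 * 90/100 = 945
Final result = 945

945


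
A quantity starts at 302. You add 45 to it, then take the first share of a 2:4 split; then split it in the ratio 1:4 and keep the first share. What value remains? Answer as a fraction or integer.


Start with 302.
Step 1: Add 45: 302+45=347; split 2:4 first = 347*2/6 = 347/3
Step 2: Split 1:4, first share = 347/3 * 1/5 = 347/15
Final result = 347/15

347/15


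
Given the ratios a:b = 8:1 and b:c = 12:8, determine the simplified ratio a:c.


Given a:b = 8:1 and b:c = 12:8
Make b consistent. Multiply first ratio by 12: a:b = 96:12
Multiply second ratio by 1: b:c = 12:8
Now b = 12 in both, so a:b:c = 96:12:8
Therefore a:c = 96:8
Simplify by GCD: a:c = 12:1

12:1


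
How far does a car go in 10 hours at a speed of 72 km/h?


Using distance = speed * time
Speed = 72 km/h
Time = 10 hours
Distance = 72 * 10
= 720 km

720


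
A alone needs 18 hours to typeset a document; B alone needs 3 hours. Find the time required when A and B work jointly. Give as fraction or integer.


Rate of A = 1/18 job per hour
Rate of B = 1/3 job per hour
Combined rate = 1/18 + 1/3
Find common denominator: (3 + 18)/(18*3) = 21/54
Combined rate = 7/18 job per hour
Time together = 1 / (7/18) = 18/7 hours

18/7


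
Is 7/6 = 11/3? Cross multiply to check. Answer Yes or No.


Cross multiply to check 7/6 = 11/3
Left cross product: 7 * 3 = 21
Right cross product: 6 * 11 = 66
21 != 66
Not equal, so proportions differ => No

No


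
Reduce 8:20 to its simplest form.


Find GCD(8, 20)
GCD = 4
Divide both by 4: 8/4 = 2, 20/4 = 5
Simplified ratio = 2:5

2:5


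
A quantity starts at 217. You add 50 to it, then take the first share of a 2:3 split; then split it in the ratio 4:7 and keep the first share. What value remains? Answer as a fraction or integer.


Start with 217.
Step 1: Add 50: 217+50=267; split 2:3 first = 267*2/5 = 534/5
Step 2: Split 4:7, first share = 534/5 * 4/11 = 2136/55
Final result = 2136/55

2136/55


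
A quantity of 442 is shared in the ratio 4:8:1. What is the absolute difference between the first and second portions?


Total parts = 4 + 8 + 1 = 13
Value per part = 442 / 13 = 34
Shares: 4*34=136, 8*34=272, 1*34=34
First share = 136, second share = 272
Difference = |136 - 272| = 136

136


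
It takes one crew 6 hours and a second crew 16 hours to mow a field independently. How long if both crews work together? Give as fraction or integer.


Rate of A = 1/6 job per hour
Rate of B = 1/16 job per hour
Combined rate = 1/6 + 1/16
Find common denominator: (16 + 6)/(6*16) = 22/96
Combined rate = 11/48 job per hour
Time together = 1 / (11/48) = 48/11 hours

48/11


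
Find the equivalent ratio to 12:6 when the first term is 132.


Original ratio: 12:6
First term target: 132
Scale factor = 132 / 12 = 11
Multiply second term: 6 * 11 = 66
Equivalent ratio = 132:66

132:66


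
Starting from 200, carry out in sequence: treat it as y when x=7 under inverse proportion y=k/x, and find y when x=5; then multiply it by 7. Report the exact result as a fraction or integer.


Start with 200.
Step 1: Inverse prop: k = (200)*7; new y = k/5 = 200*7/5 = 280
Step 2: Multiply by 7: 280 * 7 = 1960
Final result = 1960

1960


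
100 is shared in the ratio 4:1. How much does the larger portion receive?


Total parts = 4 + 1 = 5
Value per part = 100 / 5 = 20
First share = 4 * 20 = 80
Second share = 1 * 20 = 20
Larger share = 80

80


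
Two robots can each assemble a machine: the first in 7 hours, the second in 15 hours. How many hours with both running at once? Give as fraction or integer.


Rate of A = 1/7 job per hour
Rate of B = 1/15 job per hour
Combined rate = 1/7 + 1/15
Find common denominator: (15 + 7)/(7*15) = 22/105
Combined rate = 22/105 job per hour
Time together = 1 / (22/105) = 105/22 hours

105/22


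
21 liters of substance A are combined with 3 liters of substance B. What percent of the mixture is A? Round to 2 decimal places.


Volume of A = 21 L
Volume of B = 3 L
Total volume = 21 + 3 = 24 L
Percentage of A = (21/24) * 100
= 87.50%

87.50


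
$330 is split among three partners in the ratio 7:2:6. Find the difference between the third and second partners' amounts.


Total parts = 7 + 2 + 6 = 15
Value per part = 330 / 15 = 22
Shares: 7*22=154, 2*22=44, 6*22=132
Third share = 132, second share = 44
Difference = |132 - 44| = 88

88


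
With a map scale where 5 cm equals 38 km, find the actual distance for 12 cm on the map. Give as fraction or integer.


Map scale: 5 cm = 38 km
Measured distance on map = 12 cm
Set up proportion: 12 * 38 / 5
= 456 / 5
= 456/5 km

456/5


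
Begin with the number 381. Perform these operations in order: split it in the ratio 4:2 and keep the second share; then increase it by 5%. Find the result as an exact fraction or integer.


Start with 381.
Step 1: Split 4:2, second share = 381 * 2/6 = 127
Step 2: Increase by 5%: 127 * 105/100 = 2667/20
Final result = 2667/20

2667/20


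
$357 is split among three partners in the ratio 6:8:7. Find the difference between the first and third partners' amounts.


Total parts = 6 + 8 + 7 = 21
Value per part = 357 / 21 = 17
Shares: 6*17=102, 8*17=136, 7*17=119
First share = 102, third share = 119
Difference = |102 - 119| = 17

17


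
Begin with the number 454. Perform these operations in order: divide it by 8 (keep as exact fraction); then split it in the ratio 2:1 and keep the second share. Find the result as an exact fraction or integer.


Start with 454.
Step 1: Divide by 8: 454 / 8 = 227/4
Step 2: Split 2:1, second share = 227/4 * 1/3 = 227/12
Final result = 227/12

227/12


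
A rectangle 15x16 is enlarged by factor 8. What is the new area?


Original dimensions: 15 x 16
Enlargement factor = 8
New width = 15 * 8 = 120
New height = 16 * 8 = 128
New area = 120 * 128 = 15360

15360


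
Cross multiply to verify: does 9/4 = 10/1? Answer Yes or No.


Cross multiply to check 9/4 = 10/1
Left cross product: 9 * 1 = 9
Right cross product: 4 * 10 = 40
9 != 40
Not equal, so proportions differ => No

No


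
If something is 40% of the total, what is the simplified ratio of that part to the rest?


Part = 40%, Remainder = 60%
Ratio = 40:60
GCD(40, 60) = 20
Simplify: 2:3 = 2:3

2:3


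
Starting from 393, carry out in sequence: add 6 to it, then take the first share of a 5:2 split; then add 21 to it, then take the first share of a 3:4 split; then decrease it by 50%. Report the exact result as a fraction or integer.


Start with 393.
Step 1: Add 6: 393+6=399; split 5:2 first = 399*5/7 = 285
Step 2: Add 21: 285+21=306; split 3:4 first = 306*3/7 = 918/7
Step 3: Decrease by 50%: 918/7 * 50/100 = 459/7
Final result = 459/7

459/7


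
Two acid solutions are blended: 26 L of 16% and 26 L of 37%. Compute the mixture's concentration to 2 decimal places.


Solute in mixture 1 = 16% of 26 L = 26*16/100 = 104/25 L
Solute in mixture 2 = 37% of 26 L = 26*37/100 = 481/50 L
Total solute = 104/25 + 481/50 = 689/50 L
Total volume = 26 + 26 = 52 L
Final concentration = 689/50/52 * 100 = 26.50%

26.50


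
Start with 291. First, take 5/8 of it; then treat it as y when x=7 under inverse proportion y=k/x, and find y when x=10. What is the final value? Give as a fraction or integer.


Start with 291.
Step 1: Take 5/8: 291 * 5/8 = 1455/8
Step 2: Inverse prop: k = (1455/8)*7; new y = k/10 = 1455/8*7/10 = 2037/16
Final result = 2037/16

2037/16


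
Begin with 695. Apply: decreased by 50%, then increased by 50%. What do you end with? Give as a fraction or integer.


Start: 695
Step 1: decrease by 50% => multiply by 50/100
  695 * 50/100 = 695/2
Step 2: increase by 50% => multiply by 150/100
  695/2 * 150/100 = 2085/4
Final value = 2085/4

2085/4


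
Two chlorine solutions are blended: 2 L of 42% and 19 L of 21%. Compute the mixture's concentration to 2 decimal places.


Solute in mixture 1 = 42% of 2 L = 2*42/100 = 21/25 L
Solute in mixture 2 = 21% of 19 L = 19*21/100 = 399/100 L
Total solute = 21/25 + 399/100 = 483/100 L
Total volume = 2 + 19 = 21 L
Final concentration = 483/100/21 * 100 = 23.00%

23.00


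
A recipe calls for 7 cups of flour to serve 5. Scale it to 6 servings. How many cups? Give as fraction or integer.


Original: 7 cups for 5 servings
Target servings = 6
Scaling factor = 6/5
New amount = 7 * 6/5
= 42/5
= 42/5 cups

42/5


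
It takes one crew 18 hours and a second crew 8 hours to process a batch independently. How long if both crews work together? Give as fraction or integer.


Rate of A = 1/18 job per hour
Rate of B = 1/8 job per hour
Combined rate = 1/18 + 1/8
Find common denominator: (8 + 18)/(18*8) = 26/144
Combined rate = 13/72 job per hour
Time together = 1 / (13/72) = 72/13 hours

72/13


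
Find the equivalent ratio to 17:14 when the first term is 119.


Original ratio: 17:14
First term target: 119
Scale factor = 119 / 17 = 7
Multiply second term: 14 * 7 = 98
Equivalent ratio = 119:98

119:98


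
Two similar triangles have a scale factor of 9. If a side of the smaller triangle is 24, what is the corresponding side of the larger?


Similar triangles have proportional sides
Scale factor = 9
Smaller side = 24
Corresponding larger side = 24 * 9
= 216

216


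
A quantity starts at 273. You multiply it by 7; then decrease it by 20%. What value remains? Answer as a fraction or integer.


Start with 273.
Step 1: Multiply by 7: 273 * 7 = 1911
Step 2: Decrease by 20%: 1911 * 80/100 = 7644/5
Final result = 7644/5

7644/5


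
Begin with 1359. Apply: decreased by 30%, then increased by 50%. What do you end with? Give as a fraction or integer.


Start: 1359
Step 1: decrease by 30% => multiply by 70/100
  1359 * 70/100 = 9513/10
Step 2: increase by 50% => multiply by 150/100
  9513/10 * 150/100 = 28539/20
Final value = 28539/20

28539/20


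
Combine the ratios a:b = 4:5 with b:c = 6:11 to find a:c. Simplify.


Given a:b = 4:5 and b:c = 6:11
Make b consistent. Multiply first ratio by 6: a:b = 24:30
Multiply second ratio by 5: b:c = 30:55
Now b = 30 in both, so a:b:c = 24:30:55
Therefore a:c = 24:55
Simplify by GCD: a:c = 24:55

24:55


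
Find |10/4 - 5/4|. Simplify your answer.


Simplify: 10/4 = 5/2 and 5/4 = 5/4
Find common denominator: LCD = 4
Convert: 10/4 and 5/4
Difference = |10 - 5|/4 = 5/4
Simplified = 5/4

5/4


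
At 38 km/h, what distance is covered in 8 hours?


Using distance = speed * time
Speed = 38 km/h
Time = 8 hours
Distance = 38 * 8
= 304 km

304


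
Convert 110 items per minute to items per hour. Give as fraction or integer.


Converting from per minute to per hour
Rate = 110 items per minute
Multiply by 60: 110 * 60
= 6600 items per hour

6600


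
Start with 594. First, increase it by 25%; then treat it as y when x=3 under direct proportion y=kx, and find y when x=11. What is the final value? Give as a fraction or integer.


Start with 594.
Step 1: Increase by 25%: 594 * 125/100 = 1485/2
Step 2: Direct prop: k = (1485/2)/3; new y = k*11 = 1485/2*11/3 = 5445/2
Final result = 5445/2

5445/2


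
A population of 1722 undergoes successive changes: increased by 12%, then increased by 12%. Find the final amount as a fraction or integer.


Start: 1722
Step 1: increase by 12% => multiply by 112/100
  1722 * 112/100 = 48216/25
Step 2: increase by 12% => multiply by 112/100
  48216/25 * 112/100 = 1350048/625
Final value = 1350048/625

1350048/625


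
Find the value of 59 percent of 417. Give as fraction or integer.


Compute 59% of 417
Convert percentage: 59% = 59/100
Multiply: 417 * 59/100
= 24603/100
= 24603/100

24603/100


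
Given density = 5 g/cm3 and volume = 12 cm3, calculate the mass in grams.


Using mass = density * volume
Density = 5 g/cm3
Volume = 12 cm3
Mass = 5 * 12
= 60 g

60


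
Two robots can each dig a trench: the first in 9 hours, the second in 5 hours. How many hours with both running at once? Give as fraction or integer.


Rate of A = 1/9 job per hour
Rate of B = 1/5 job per hour
Combined rate = 1/9 + 1/5
Find common denominator: (5 + 9)/(9*5) = 14/45
Combined rate = 14/45 job per hour
Time together = 1 / (14/45) = 45/14 hours

45/14


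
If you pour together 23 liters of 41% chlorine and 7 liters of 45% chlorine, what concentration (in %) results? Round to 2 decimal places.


Solute in mixture 1 = 41% of 23 L = 23*41/100 = 943/100 L
Solute in mixture 2 = 45% of 7 L = 7*45/100 = 63/20 L
Total solute = 943/100 + 63/20 = 629/50 L
Total volume = 23 + 7 = 30 L
Final concentration = 629/50/30 * 100 = 41.93%

41.93


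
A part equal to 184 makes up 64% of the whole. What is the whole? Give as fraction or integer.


Given: 184 is 64% of the whole
Set up: 184 = 64/100 * whole
whole = 184 * 100 / 64
whole = 18400 / 64
whole = 575/2

575/2


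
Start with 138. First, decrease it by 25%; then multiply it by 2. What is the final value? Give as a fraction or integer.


Start with 138.
Step 1: Decrease by 25%: 138 * 75/100 = 207/2
Step 2: Multiply by 2: 207/2 * 2 = 207
Final result = 207

207


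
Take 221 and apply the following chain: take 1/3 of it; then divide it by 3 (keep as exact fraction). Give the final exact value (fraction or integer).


Start with 221.
Step 1: Take 1/3: 221 * 1/3 = 221/3
Step 2: Divide by 3: 221/3 / 3 = 221/9
Final result = 221/9

221/9


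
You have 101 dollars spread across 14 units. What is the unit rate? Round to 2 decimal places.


Total dollars = 101
Number of units = 14
Unit rate = 101 / 14
= 7.21 dollars per unit

7.21


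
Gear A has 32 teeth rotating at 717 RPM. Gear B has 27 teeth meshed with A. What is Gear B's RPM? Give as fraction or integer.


Gear ratio: teeth_A * RPM_A = teeth_B * RPM_B
32 * 717 = 27 * RPM_B
22944 = 27 * RPM_B
RPM_B = 22944 / 27
RPM_B = 7648/9

7648/9


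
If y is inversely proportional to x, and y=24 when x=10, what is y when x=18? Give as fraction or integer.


Inverse proportion: y = k/x
Find k: k = 10 * 24 = 240
Compute y at x=18: y = 240/18
y = 40/3

40/3


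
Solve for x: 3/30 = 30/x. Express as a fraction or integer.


Setting up: 3/30 = 30/x
Cross multiply: 3 * x = 30 * 30
3x = 900
x = 900/3
x = 300

300


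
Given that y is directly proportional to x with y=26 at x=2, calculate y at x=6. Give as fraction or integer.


Direct proportion: y = kx
Find k: k = 26/2 = 13
Compute y at x=6: y = 13 * 6
y = 78

78


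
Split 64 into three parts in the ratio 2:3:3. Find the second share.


Ratio = 2:3:3
Total parts = 2 + 3 + 3 = 8
Value per part = 64 / 8 = 8
First share = 2 * 8 = 16
Middle share = 3 * 8 = 24
Third share = 3 * 8 = 24

24


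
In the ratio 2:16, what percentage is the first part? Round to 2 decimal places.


Total parts = 2 + 16 = 18
First part fraction = 2/18
Percentage = (2/18) * 100
= 0.111111 * 100
= 11.11%

11.11


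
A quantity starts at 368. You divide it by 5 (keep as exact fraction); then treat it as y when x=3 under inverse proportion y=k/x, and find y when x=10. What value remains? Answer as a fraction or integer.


Start with 368.
Step 1: Divide by 5: 368 / 5 = 368/5
Step 2: Inverse prop: k = (368/5)*3; new y = k/10 = 368/5*3/10 = 552/25
Final result = 552/25

552/25


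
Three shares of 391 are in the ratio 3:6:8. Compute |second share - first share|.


Total parts = 3 + 6 + 8 = 17
Value per part = 391 / 17 = 23
Shares: 3*23=69, 6*23=138, 8*23=184
Second share = 138, first share = 69
Difference = |138 - 69| = 69

69


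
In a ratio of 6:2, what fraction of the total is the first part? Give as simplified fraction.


Total parts = 6 + 2 = 8
First part fraction = 6/8
Simplify: 6/8 = 3/4

3/4


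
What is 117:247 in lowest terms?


Find GCD(117, 247)
GCD = 13
Divide both by 13: 117/13 = 9, 247/13 = 19
Simplified ratio = 9:19

9:19


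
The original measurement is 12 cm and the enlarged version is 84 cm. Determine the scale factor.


Original length = 12 cm
Scaled length = 84 cm
Scale factor = 84 / 12
= 7

7


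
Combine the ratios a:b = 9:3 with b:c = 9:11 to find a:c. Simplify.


Given a:b = 9:3 and b:c = 9:11
Make b consistent. Multiply first ratio by 9: a:b = 81:27
Multiply second ratio by 3: b:c = 27:33
Now b = 27 in both, so a:b:c = 81:27:33
Therefore a:c = 81:33
Simplify by GCD: a:c = 27:11

27:11


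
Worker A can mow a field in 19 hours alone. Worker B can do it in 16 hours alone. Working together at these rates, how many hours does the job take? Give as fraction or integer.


Rate of A = 1/19 job per hour
Rate of B = 1/16 job per hour
Combined rate = 1/19 + 1/16
Find common denominator: (16 + 19)/(19*16) = 35/304
Combined rate = 35/304 job per hour
Time together = 1 / (35/304) = 304/35 hours

304/35


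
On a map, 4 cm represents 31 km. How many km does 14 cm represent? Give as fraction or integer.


Map scale: 4 cm = 31 km
Measured distance on map = 14 cm
Set up proportion: 14 * 31 / 4
= 434 / 4
= 217/2 km

217/2


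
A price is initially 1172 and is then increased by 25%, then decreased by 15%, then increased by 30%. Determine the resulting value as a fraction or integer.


Start: 1172
Step 1: increase by 25% => multiply by 125/100
  1172 * 125/100 = 1465
Step 2: decrease by 15% => multiply by 85/100
  1465 * 85/100 = 4981/4
Step 3: increase by 30% => multiply by 130/100
  4981/4 * 130/100 = 64753/40
Final value = 64753/40

64753/40


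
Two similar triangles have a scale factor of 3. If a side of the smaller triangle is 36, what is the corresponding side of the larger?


Similar triangles have proportional sides
Scale factor = 3
Smaller side = 36
Corresponding larger side = 36 * 3
= 108

108


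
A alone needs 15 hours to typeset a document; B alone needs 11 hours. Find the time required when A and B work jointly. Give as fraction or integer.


Rate of A = 1/15 job per hour
Rate of B = 1/11 job per hour
Combined rate = 1/15 + 1/11
Find common denominator: (11 + 15)/(15*11) = 26/165
Combined rate = 26/165 job per hour
Time together = 1 / (26/165) = 165/26 hours

165/26


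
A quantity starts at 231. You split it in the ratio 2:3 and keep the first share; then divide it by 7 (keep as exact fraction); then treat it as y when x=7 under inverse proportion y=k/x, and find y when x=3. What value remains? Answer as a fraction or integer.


Start with 231.
Step 1: Split 2:3, first share = 231 * 2/5 = 462/5
Step 2: Divide by 7: 462/5 / 7 = 66/5
Step 3: Inverse prop: k = (66/5)*7; new y = k/3 = 66/5*7/3 = 154/5
Final result = 154/5

154/5


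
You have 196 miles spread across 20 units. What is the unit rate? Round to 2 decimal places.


Total miles = 196
Number of units = 20
Unit rate = 196 / 20
= 9.80 miles per unit

9.80


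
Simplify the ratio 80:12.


Find GCD(80, 12)
GCD = 4
Divide both by 4: 80/4 = 20, 12/4 = 3
Simplified ratio = 20:3

20:3


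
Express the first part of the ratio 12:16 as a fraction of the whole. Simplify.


Total parts = 12 + 16 = 28
First part fraction = 12/28
Simplify: 12/28 = 3/7

3/7


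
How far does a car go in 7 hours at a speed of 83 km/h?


Using distance = speed * time
Speed = 83 km/h
Time = 7 hours
Distance = 83 * 7
= 581 km

581


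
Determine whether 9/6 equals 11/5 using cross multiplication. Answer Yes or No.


Cross multiply to check 9/6 = 11/5
Left cross product: 9 * 5 = 45
Right cross product: 6 * 11 = 66
45 != 66
Not equal, so proportions differ => No

No


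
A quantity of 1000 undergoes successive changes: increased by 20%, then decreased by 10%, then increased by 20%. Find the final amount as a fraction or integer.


Start: 1000
Step 1: increase by 20% => multiply by 120/100
  1000 * 120/100 = 1200
Step 2: decrease by 10% => multiply by 90/100
  1200 * 90/100 = 1080
Step 3: increase by 20% => multiply by 120/100
  1080 * 120/100 = 1296
Final value = 1296

1296


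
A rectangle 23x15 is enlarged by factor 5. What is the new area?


Original dimensions: 23 x 15
Enlargement factor = 5
New width = 23 * 5 = 115
New height = 15 * 5 = 75
New area = 115 * 75 = 8625

8625


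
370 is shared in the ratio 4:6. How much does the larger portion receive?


Total parts = 4 + 6 = 10
Value per part = 370 / 10 = 37
First share = 4 * 37 = 148
Second share = 6 * 37 = 222
Larger share = 222

222


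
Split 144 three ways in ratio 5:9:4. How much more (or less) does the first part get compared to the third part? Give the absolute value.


Total parts = 5 + 9 + 4 = 18
Value per part = 144 / 18 = 8
Shares: 5*8=40, 9*8=72, 4*8=32
First share = 40, third share = 32
Difference = |40 - 32| = 8

8


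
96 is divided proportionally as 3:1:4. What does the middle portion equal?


Ratio = 3:1:4
Total parts = 3 + 1 + 4 = 8
Value per part = 96 / 8 = 12
First share = 3 * 12 = 36
Middle share = 1 * 12 = 12
Third share = 4 * 12 = 48

12


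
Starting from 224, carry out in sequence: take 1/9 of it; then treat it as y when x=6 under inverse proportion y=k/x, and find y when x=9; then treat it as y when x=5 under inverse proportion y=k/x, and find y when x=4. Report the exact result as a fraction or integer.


Start with 224.
Step 1: Take 1/9: 224 * 1/9 = 224/9
Step 2: Inverse prop: k = (224/9)*6; new y = k/9 = 224/9*6/9 = 448/27
Step 3: Inverse prop: k = (448/27)*5; new y = k/4 = 448/27*5/4 = 560/27
Final result = 560/27

560/27


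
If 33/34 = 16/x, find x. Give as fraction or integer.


Setting up: 33/34 = 16/x
Cross multiply: 33 * x = 34 * 16
33x = 544
x = 544/33
x = 544/33

544/33


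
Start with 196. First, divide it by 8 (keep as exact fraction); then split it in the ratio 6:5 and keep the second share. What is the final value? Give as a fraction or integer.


Start with 196.
Step 1: Divide by 8: 196 / 8 = 49/2
Step 2: Split 6:5, second share = 49/2 * 5/11 = 245/22
Final result = 245/22

245/22


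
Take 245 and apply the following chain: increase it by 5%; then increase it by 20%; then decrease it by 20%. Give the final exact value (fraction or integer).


Start with 245.
Step 1: Increase by 5%: 245 * 105/100 = 1029/4
Step 2: Increase by 20%: 1029/4 * 120/100 = 3087/10
Step 3: Decrease by 20%: 3087/10 * 80/100 = 6174/25
Final result = 6174/25

6174/25


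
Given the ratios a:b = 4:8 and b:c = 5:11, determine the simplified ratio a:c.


Given a:b = 4:8 and b:c = 5:11
Make b consistent. Multiply first ratio by 5: a:b = 20:40
Multiply second ratio by 8: b:c = 40:88
Now b = 40 in both, so a:b:c = 20:40:88
Therefore a:c = 20:88
Simplify by GCD: a:c = 5:22

5:22


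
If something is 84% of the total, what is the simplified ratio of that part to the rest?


Part = 84%, Remainder = 16%
Ratio = 84:16
GCD(84, 16) = 4
Simplify: 21:4 = 21:4

21:4


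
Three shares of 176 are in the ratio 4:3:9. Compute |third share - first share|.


Total parts = 4 + 3 + 9 = 16
Value per part = 176 / 16 = 11
Shares: 4*11=44, 3*11=33, 9*11=99
Third share = 99, first share = 44
Difference = |99 - 44| = 55

55


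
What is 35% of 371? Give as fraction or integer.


Compute 35% of 371
Convert percentage: 35% = 35/100
Multiply: 371 * 35/100
= 12985/100
= 2597/20

2597/20


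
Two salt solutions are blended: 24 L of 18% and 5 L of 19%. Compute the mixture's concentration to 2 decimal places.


Solute in mixture 1 = 18% of 24 L = 24*18/100 = 108/25 L
Solute in mixture 2 = 19% of 5 L = 5*19/100 = 19/20 L
Total solute = 108/25 + 19/20 = 527/100 L
Total volume = 24 + 5 = 29 L
Final concentration = 527/100/29 * 100 = 18.17%

18.17


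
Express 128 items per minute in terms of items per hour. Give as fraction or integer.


Converting from per minute to per hour
Rate = 128 items per minute
Multiply by 60: 128 * 60
= 7680 items per hour

7680


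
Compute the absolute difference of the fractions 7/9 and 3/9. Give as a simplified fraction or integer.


Simplify: 7/9 = 7/9 and 3/9 = 1/3
Find common denominator: LCD = 9
Convert: 7/9 and 3/9
Difference = |7 - 3|/9 = 4/9
Simplified = 4/9

4/9


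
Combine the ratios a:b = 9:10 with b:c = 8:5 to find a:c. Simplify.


Given a:b = 9:10 and b:c = 8:5
Make b consistent. Multiply first ratio by 8: a:b = 72:80
Multiply second ratio by 10: b:c = 80:50
Now b = 80 in both, so a:b:c = 72:80:50
Therefore a:c = 72:50
Simplify by GCD: a:c = 36:25

36:25


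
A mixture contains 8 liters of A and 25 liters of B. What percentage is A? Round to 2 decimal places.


Volume of A = 8 L
Volume of B = 25 L
Total volume = 8 + 25 = 33 L
Percentage of A = (8/33) * 100
= 24.24%

24.24


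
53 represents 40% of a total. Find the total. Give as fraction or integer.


Given: 53 is 40% of the whole
Set up: 53 = 40/100 * whole
whole = 53 * 100 / 40
whole = 5300 / 40
whole = 265/2

265/2


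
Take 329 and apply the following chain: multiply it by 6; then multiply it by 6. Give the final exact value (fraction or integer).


Start with 329.
Step 1: Multiply by 6: 329 * 6 = 1974
Step 2: Multiply by 6: 1974 * 6 = 11844
Final result = 11844

11844


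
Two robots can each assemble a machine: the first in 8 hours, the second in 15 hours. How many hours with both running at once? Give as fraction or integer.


Rate of A = 1/8 job per hour
Rate of B = 1/15 job per hour
Combined rate = 1/8 + 1/15
Find common denominator: (15 + 8)/(8*15) = 23/120
Combined rate = 23/120 job per hour
Time together = 1 / (23/120) = 120/23 hours

120/23


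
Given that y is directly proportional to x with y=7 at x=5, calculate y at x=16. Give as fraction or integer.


Direct proportion: y = kx
Find k: k = 7/5 = 7/5
Compute y at x=16: y = 7/5 * 16
y = 112/5

112/5


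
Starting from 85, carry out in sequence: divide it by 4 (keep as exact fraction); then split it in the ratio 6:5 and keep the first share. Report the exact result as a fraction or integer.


Start with 85.
Step 1: Divide by 4: 85 / 4 = 85/4
Step 2: Split 6:5, first share = 85/4 * 6/11 = 255/22
Final result = 255/22

255/22


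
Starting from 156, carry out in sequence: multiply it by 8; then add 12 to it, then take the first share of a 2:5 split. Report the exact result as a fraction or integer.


Start with 156.
Step 1: Multiply by 8: 156 * 8 = 1248
Step 2: Add 12: 1248+12=1260; split 2:5 first = 1260*2/7 = 360
Final result = 360

360


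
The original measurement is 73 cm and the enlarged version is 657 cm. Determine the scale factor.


Original length = 73 cm
Scaled length = 657 cm
Scale factor = 657 / 73
= 9

9


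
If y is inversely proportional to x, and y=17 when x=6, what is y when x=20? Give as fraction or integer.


Inverse proportion: y = k/x
Find k: k = 6 * 17 = 102
Compute y at x=20: y = 102/20
y = 51/10

51/10


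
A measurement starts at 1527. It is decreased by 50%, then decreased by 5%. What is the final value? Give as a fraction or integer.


Start: 1527
Step 1: decrease by 50% => multiply by 50/100
  1527 * 50/100 = 1527/2
Step 2: decrease by 5% => multiply by 95/100
  1527/2 * 95/100 = 29013/40
Final value = 29013/40

29013/40


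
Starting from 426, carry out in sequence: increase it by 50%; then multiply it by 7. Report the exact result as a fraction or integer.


Start with 426.
Step 1: Increase by 50%: 426 * 150/100 = 639
Step 2: Multiply by 7: 639 * 7 = 4473
Final result = 4473

4473


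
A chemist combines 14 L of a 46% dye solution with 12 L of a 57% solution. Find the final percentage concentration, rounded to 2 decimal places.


Solute in mixture 1 = 46% of 14 L = 14*46/100 = 161/25 L
Solute in mixture 2 = 57% of 12 L = 12*57/100 = 171/25 L
Total solute = 161/25 + 171/25 = 332/25 L
Total volume = 14 + 12 = 26 L
Final concentration = 332/25/26 * 100 = 51.08%

51.08


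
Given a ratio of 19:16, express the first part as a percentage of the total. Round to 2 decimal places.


Total parts = 19 + 16 = 35
First part fraction = 19/35
Percentage = (19/35) * 100
= 0.542857 * 100
= 54.29%

54.29


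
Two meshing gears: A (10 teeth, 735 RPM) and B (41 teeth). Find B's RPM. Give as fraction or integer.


Gear ratio: teeth_A * RPM_A = teeth_B * RPM_B
10 * 735 = 41 * RPM_B
7350 = 41 * RPM_B
RPM_B = 7350 / 41
RPM_B = 7350/41

7350/41


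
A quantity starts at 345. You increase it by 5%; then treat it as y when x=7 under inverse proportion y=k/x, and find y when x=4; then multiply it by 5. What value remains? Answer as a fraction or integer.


Start with 345.
Step 1: Increase by 5%: 345 * 105/100 = 1449/4
Step 2: Inverse prop: k = (1449/4)*7; new y = k/4 = 1449/4*7/4 = 10143/16
Step 3: Multiply by 5: 10143/16 * 5 = 50715/16
Final result = 50715/16

50715/16
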